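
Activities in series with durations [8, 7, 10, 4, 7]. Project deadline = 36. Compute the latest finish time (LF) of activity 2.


LF(activity 2) = deadline - sum of successor durations
Successors: activities 3 through 5 with durations [10, 4, 7]
Sum of successor durations = 21
LF = 36 - 21 = 15

15


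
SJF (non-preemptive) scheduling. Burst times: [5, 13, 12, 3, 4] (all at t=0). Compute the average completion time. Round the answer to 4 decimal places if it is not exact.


SJF order (ascending): [3, 4, 5, 12, 13]
Completion times:
  Job 1: burst=3, C=3
  Job 2: burst=4, C=7
  Job 3: burst=5, C=12
  Job 4: burst=12, C=24
  Job 5: burst=13, C=37
Average completion = 83/5 = 16.6

16.6


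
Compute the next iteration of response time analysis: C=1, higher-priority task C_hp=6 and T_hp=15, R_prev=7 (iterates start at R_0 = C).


R_next = C + ceil(R_prev / T_hp) * C_hp
ceil(7 / 15) = ceil(0.4667) = 1
Interference = 1 * 6 = 6
R_next = 1 + 6 = 7
R_next = R_prev, so the iteration has converged (response time = 7).

7


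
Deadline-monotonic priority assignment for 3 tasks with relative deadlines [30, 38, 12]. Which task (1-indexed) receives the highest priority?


Sort tasks by relative deadline (ascending):
  Task 3: deadline = 12
  Task 1: deadline = 30
  Task 2: deadline = 38
Priority order (highest first): [3, 1, 2]
Highest priority task = 3

3


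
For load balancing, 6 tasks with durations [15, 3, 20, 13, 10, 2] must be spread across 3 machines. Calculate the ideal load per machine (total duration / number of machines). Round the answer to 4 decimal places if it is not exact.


Total processing time = 15 + 3 + 20 + 13 + 10 + 2 = 63
Number of machines = 3
Ideal balanced load = 63 / 3 = 21.0

21.0


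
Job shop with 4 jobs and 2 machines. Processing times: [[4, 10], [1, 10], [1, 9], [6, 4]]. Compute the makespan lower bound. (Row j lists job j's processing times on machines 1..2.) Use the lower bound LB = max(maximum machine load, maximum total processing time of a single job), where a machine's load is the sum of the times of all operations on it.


Machine loads:
  Machine 1: 4 + 1 + 1 + 6 = 12
  Machine 2: 10 + 10 + 9 + 4 = 33
Max machine load = 33
Job totals:
  Job 1: 14
  Job 2: 11
  Job 3: 10
  Job 4: 10
Max job total = 14
Lower bound = max(33, 14) = 33

33


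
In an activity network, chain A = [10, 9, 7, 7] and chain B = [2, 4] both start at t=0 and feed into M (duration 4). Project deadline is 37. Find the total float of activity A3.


Forward pass: ES(A3) = sum of predecessors on chain A = 19
EF = ES + duration = 19 + 7 = 26
Backward pass: LF(M) = deadline = 37; LS(M) = 37 - 4 = 33
LF(A3) = LS(M) - sum(successors on chain A) = 33 - 7 = 26
LS = LF - duration = 26 - 7 = 19
Total float = LS - ES = 19 - 19 = 0

0


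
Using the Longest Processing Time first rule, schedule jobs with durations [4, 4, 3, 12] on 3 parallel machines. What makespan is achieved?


Sort jobs in decreasing order (LPT): [12, 4, 4, 3]
Assign each job to the least loaded machine:
  Machine 1: jobs [12], load = 12
  Machine 2: jobs [4, 3], load = 7
  Machine 3: jobs [4], load = 4
Makespan = max load = 12

12


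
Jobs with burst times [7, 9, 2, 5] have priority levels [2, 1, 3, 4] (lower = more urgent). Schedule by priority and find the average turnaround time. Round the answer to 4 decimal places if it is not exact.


Sort by priority (ascending = highest first):
Order: [(1, 9), (2, 7), (3, 2), (4, 5)]
Completion times:
  Priority 1, burst=9, C=9
  Priority 2, burst=7, C=16
  Priority 3, burst=2, C=18
  Priority 4, burst=5, C=23
Average turnaround = 66/4 = 16.5

16.5


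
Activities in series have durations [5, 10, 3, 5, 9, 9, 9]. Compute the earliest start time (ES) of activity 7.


Activity 7 starts after activities 1 through 6 complete.
Predecessor durations: [5, 10, 3, 5, 9, 9]
ES = 5 + 10 + 3 + 5 + 9 + 9 = 41

41


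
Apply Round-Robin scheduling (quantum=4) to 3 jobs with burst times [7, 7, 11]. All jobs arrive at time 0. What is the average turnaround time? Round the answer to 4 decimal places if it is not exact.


Time quantum = 4
Execution trace:
  J1 runs 4 units, time = 4
  J2 runs 4 units, time = 8
  J3 runs 4 units, time = 12
  J1 runs 3 units, time = 15
  J2 runs 3 units, time = 18
  J3 runs 4 units, time = 22
  J3 runs 3 units, time = 25
Finish times: [15, 18, 25]
Average turnaround = 58/3 = 19.3333

19.3333


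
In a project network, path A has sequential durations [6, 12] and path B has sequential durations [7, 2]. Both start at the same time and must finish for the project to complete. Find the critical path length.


Path A total = 6 + 12 = 18
Path B total = 7 + 2 = 9
Critical path = longest path = max(18, 9) = 18

18


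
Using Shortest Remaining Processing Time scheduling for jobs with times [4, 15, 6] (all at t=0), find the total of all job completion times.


Since all jobs arrive at t=0, SRPT equals SPT ordering.
SPT order: [4, 6, 15]
Completion times:
  Job 1: p=4, C=4
  Job 2: p=6, C=10
  Job 3: p=15, C=25
Total completion time = 4 + 10 + 25 = 39

39


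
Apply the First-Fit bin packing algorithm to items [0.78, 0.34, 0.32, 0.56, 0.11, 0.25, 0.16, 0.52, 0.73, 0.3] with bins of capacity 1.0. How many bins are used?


Place items sequentially using First-Fit:
  Item 0.78 -> new Bin 1
  Item 0.34 -> new Bin 2
  Item 0.32 -> Bin 2 (now 0.66)
  Item 0.56 -> new Bin 3
  Item 0.11 -> Bin 1 (now 0.89)
  Item 0.25 -> Bin 2 (now 0.91)
  Item 0.16 -> Bin 3 (now 0.72)
  Item 0.52 -> new Bin 4
  Item 0.73 -> new Bin 5
  Item 0.3 -> Bin 4 (now 0.82)
Total bins used = 5

5


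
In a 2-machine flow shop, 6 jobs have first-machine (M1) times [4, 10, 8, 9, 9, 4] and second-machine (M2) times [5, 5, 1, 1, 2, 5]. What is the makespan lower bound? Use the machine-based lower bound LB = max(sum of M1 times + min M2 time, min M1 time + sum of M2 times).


LB1 = sum(M1 times) + min(M2 times) = 44 + 1 = 45
LB2 = min(M1 times) + sum(M2 times) = 4 + 19 = 23
Lower bound = max(LB1, LB2) = max(45, 23) = 45

45


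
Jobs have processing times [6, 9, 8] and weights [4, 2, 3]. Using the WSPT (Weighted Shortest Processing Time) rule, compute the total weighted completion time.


Compute p/w ratios and sort ascending (WSPT): [(6, 4), (8, 3), (9, 2)]
Compute weighted completion times:
  Job (p=6,w=4): C=6, w*C=4*6=24
  Job (p=8,w=3): C=14, w*C=3*14=42
  Job (p=9,w=2): C=23, w*C=2*23=46
Total weighted completion time = 112

112


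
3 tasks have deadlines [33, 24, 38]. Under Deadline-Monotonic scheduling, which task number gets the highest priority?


Sort tasks by relative deadline (ascending):
  Task 2: deadline = 24
  Task 1: deadline = 33
  Task 3: deadline = 38
Priority order (highest first): [2, 1, 3]
Highest priority task = 2

2


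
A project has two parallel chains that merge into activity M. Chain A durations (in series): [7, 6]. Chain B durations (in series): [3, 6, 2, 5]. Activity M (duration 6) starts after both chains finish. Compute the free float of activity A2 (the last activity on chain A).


ES(A2) = sum of predecessors on chain A = 7
EF(A2) = ES + duration = 7 + 6 = 13
Successor of A2 is M. ES(M) = max(sum(A), sum(B)) = max(13, 16) = 16
Free float = ES(successor) - EF(current) = 16 - 13 = 3

3


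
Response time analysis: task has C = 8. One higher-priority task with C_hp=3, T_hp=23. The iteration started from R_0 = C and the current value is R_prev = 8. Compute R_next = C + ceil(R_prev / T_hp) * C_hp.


R_next = C + ceil(R_prev / T_hp) * C_hp
ceil(8 / 23) = ceil(0.3478) = 1
Interference = 1 * 3 = 3
R_next = 8 + 3 = 11

11


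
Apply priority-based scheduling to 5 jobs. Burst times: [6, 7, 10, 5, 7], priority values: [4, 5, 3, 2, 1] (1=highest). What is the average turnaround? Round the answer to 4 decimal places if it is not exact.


Sort by priority (ascending = highest first):
Order: [(1, 7), (2, 5), (3, 10), (4, 6), (5, 7)]
Completion times:
  Priority 1, burst=7, C=7
  Priority 2, burst=5, C=12
  Priority 3, burst=10, C=22
  Priority 4, burst=6, C=28
  Priority 5, burst=7, C=35
Average turnaround = 104/5 = 20.8

20.8


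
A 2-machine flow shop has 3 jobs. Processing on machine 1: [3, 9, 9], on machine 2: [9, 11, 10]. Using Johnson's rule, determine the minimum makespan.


Apply Johnson's rule:
  Group 1 (a <= b): [(1, 3, 9), (2, 9, 11), (3, 9, 10)]
  Group 2 (a > b): []
Optimal job order: [1, 2, 3]
Schedule:
  Job 1: M1 done at 3, M2 done at 12
  Job 2: M1 done at 12, M2 done at 23
  Job 3: M1 done at 21, M2 done at 33
Makespan = 33

33


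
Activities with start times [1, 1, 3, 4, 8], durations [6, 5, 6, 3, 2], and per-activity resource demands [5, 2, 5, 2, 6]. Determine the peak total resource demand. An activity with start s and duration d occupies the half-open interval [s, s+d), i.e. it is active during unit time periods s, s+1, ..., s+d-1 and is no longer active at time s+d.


Each activity i is active on [start_i, start_i + duration_i).
Compute total resource usage per time slot:
  t=0: active resources = [], total = 0
  t=1: active resources = [5, 2], total = 7
  t=2: active resources = [5, 2], total = 7
  t=3: active resources = [5, 2, 5], total = 12
  t=4: active resources = [5, 2, 5, 2], total = 14
  t=5: active resources = [5, 2, 5, 2], total = 14
  t=6: active resources = [5, 5, 2], total = 12
  t=7: active resources = [5], total = 5
  t=8: active resources = [5, 6], total = 11
  t=9: active resources = [6], total = 6
Peak resource demand = 14

14


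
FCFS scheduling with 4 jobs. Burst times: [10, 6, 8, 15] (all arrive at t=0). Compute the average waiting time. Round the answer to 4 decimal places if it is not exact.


FCFS order (as given): [10, 6, 8, 15]
Waiting times:
  Job 1: wait = 0
  Job 2: wait = 10
  Job 3: wait = 16
  Job 4: wait = 24
Sum of waiting times = 50
Average waiting time = 50/4 = 12.5

12.5


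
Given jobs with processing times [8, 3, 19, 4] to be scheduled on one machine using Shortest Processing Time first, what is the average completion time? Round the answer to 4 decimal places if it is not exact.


Sort jobs by processing time (SPT order): [3, 4, 8, 19]
Compute completion times sequentially:
  Job 1: processing = 3, completes at 3
  Job 2: processing = 4, completes at 7
  Job 3: processing = 8, completes at 15
  Job 4: processing = 19, completes at 34
Sum of completion times = 59
Average completion time = 59/4 = 14.75

14.75


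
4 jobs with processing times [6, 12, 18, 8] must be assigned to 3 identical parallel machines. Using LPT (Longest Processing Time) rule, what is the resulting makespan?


Sort jobs in decreasing order (LPT): [18, 12, 8, 6]
Assign each job to the least loaded machine:
  Machine 1: jobs [18], load = 18
  Machine 2: jobs [12], load = 12
  Machine 3: jobs [8, 6], load = 14
Makespan = max load = 18

18


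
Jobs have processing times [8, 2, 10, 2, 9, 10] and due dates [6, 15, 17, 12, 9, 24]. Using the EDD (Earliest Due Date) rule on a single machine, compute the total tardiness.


Sort by due date (EDD order): [(8, 6), (9, 9), (2, 12), (2, 15), (10, 17), (10, 24)]
Compute completion times and tardiness:
  Job 1: p=8, d=6, C=8, tardiness=max(0,8-6)=2
  Job 2: p=9, d=9, C=17, tardiness=max(0,17-9)=8
  Job 3: p=2, d=12, C=19, tardiness=max(0,19-12)=7
  Job 4: p=2, d=15, C=21, tardiness=max(0,21-15)=6
  Job 5: p=10, d=17, C=31, tardiness=max(0,31-17)=14
  Job 6: p=10, d=24, C=41, tardiness=max(0,41-24)=17
Total tardiness = 54

54


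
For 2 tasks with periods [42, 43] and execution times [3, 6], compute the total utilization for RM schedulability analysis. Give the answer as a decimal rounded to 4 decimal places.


Compute individual utilizations (exact fractions):
  Task 1: C/T = 3/42 = 1/14 (approx. 0.0714)
  Task 2: C/T = 6/43 (approx. 0.1395)
Total utilization U = 1/14 + 6/43 = 127/602
Rounded to 4 decimal places: U = 0.2110
RM (Liu & Layland) bound for 2 tasks = 0.828427; compare with U = 127/602 (approx. 0.210963)
U <= bound, so schedulable by RM sufficient condition.

0.2110


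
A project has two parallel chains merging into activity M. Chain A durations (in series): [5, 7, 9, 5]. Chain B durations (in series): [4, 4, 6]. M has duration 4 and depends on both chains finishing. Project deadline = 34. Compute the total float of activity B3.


Forward pass: ES(B3) = sum of predecessors on chain B = 8
EF = ES + duration = 8 + 6 = 14
Backward pass: LF(M) = deadline = 34; LS(M) = 34 - 4 = 30
LF(B3) = LS(M) - sum(successors on chain B) = 30 - 0 = 30
LS = LF - duration = 30 - 6 = 24
Total float = LS - ES = 24 - 8 = 16

16


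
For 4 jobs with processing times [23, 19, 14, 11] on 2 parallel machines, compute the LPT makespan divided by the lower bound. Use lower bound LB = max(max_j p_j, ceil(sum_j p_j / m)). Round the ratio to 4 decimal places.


LPT order: [23, 19, 14, 11]
Machine loads after assignment: [34, 33]
LPT makespan = 34
Lower bound = max(max_job, ceil(total/2)) = max(23, 34) = 34
Ratio = 34 / 34 = 1.0

1.0


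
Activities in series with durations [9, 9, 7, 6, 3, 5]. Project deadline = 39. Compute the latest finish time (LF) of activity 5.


LF(activity 5) = deadline - sum of successor durations
Successors: activities 6 through 6 with durations [5]
Sum of successor durations = 5
LF = 39 - 5 = 34

34


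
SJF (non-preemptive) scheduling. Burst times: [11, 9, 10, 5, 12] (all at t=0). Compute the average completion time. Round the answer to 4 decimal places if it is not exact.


SJF order (ascending): [5, 9, 10, 11, 12]
Completion times:
  Job 1: burst=5, C=5
  Job 2: burst=9, C=14
  Job 3: burst=10, C=24
  Job 4: burst=11, C=35
  Job 5: burst=12, C=47
Average completion = 125/5 = 25.0

25.0


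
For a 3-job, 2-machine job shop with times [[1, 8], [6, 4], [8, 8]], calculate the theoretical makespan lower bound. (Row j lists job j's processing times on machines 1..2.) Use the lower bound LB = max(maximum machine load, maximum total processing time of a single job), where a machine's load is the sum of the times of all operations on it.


Machine loads:
  Machine 1: 1 + 6 + 8 = 15
  Machine 2: 8 + 4 + 8 = 20
Max machine load = 20
Job totals:
  Job 1: 9
  Job 2: 10
  Job 3: 16
Max job total = 16
Lower bound = max(20, 16) = 20

20


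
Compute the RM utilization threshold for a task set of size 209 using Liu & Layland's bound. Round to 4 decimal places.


Compute 2^(1/209) = 1.0033219993
Subtract 1: 1.0033219993 - 1 = 0.0033219993
Multiply by n: 209 * 0.0033219993 = 0.6942978537
Round to 4 dp: 0.6943

0.6943


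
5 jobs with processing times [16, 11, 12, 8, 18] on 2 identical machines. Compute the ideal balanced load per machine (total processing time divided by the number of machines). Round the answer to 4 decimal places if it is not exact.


Total processing time = 16 + 11 + 12 + 8 + 18 = 65
Number of machines = 2
Ideal balanced load = 65 / 2 = 32.5

32.5


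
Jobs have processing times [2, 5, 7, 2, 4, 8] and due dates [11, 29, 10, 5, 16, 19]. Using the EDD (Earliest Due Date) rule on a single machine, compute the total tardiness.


Sort by due date (EDD order): [(2, 5), (7, 10), (2, 11), (4, 16), (8, 19), (5, 29)]
Compute completion times and tardiness:
  Job 1: p=2, d=5, C=2, tardiness=max(0,2-5)=0
  Job 2: p=7, d=10, C=9, tardiness=max(0,9-10)=0
  Job 3: p=2, d=11, C=11, tardiness=max(0,11-11)=0
  Job 4: p=4, d=16, C=15, tardiness=max(0,15-16)=0
  Job 5: p=8, d=19, C=23, tardiness=max(0,23-19)=4
  Job 6: p=5, d=29, C=28, tardiness=max(0,28-29)=0
Total tardiness = 4

4


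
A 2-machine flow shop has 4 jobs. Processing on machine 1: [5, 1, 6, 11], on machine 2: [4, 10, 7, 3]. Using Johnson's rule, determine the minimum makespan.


Apply Johnson's rule:
  Group 1 (a <= b): [(2, 1, 10), (3, 6, 7)]
  Group 2 (a > b): [(1, 5, 4), (4, 11, 3)]
Optimal job order: [2, 3, 1, 4]
Schedule:
  Job 2: M1 done at 1, M2 done at 11
  Job 3: M1 done at 7, M2 done at 18
  Job 1: M1 done at 12, M2 done at 22
  Job 4: M1 done at 23, M2 done at 26
Makespan = 26

26


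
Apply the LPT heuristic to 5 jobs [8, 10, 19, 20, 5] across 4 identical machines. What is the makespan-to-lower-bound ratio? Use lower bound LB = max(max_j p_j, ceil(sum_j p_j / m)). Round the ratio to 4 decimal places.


LPT order: [20, 19, 10, 8, 5]
Machine loads after assignment: [20, 19, 10, 13]
LPT makespan = 20
Lower bound = max(max_job, ceil(total/4)) = max(20, 16) = 20
Ratio = 20 / 20 = 1.0

1.0


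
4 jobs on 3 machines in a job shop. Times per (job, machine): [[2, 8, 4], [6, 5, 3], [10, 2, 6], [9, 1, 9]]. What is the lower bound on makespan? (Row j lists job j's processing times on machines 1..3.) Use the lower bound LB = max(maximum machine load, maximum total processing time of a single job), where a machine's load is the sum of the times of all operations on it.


Machine loads:
  Machine 1: 2 + 6 + 10 + 9 = 27
  Machine 2: 8 + 5 + 2 + 1 = 16
  Machine 3: 4 + 3 + 6 + 9 = 22
Max machine load = 27
Job totals:
  Job 1: 14
  Job 2: 14
  Job 3: 18
  Job 4: 19
Max job total = 19
Lower bound = max(27, 19) = 27

27


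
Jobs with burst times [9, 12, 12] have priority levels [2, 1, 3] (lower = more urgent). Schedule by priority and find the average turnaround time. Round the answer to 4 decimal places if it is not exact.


Sort by priority (ascending = highest first):
Order: [(1, 12), (2, 9), (3, 12)]
Completion times:
  Priority 1, burst=12, C=12
  Priority 2, burst=9, C=21
  Priority 3, burst=12, C=33
Average turnaround = 66/3 = 22.0

22.0


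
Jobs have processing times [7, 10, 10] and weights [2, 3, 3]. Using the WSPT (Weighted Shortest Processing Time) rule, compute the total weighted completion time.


Compute p/w ratios and sort ascending (WSPT): [(10, 3), (10, 3), (7, 2)]
Compute weighted completion times:
  Job (p=10,w=3): C=10, w*C=3*10=30
  Job (p=10,w=3): C=20, w*C=3*20=60
  Job (p=7,w=2): C=27, w*C=2*27=54
Total weighted completion time = 144

144


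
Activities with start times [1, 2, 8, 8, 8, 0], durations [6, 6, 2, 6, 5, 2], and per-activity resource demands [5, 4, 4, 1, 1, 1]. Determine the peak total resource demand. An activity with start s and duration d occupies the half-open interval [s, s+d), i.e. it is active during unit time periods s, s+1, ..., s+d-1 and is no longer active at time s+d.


Each activity i is active on [start_i, start_i + duration_i).
Compute total resource usage per time slot:
  t=0: active resources = [1], total = 1
  t=1: active resources = [5, 1], total = 6
  t=2: active resources = [5, 4], total = 9
  t=3: active resources = [5, 4], total = 9
  t=4: active resources = [5, 4], total = 9
  t=5: active resources = [5, 4], total = 9
  t=6: active resources = [5, 4], total = 9
  t=7: active resources = [4], total = 4
  t=8: active resources = [4, 1, 1], total = 6
  t=9: active resources = [4, 1, 1], total = 6
  t=10: active resources = [1, 1], total = 2
  t=11: active resources = [1, 1], total = 2
  t=12: active resources = [1, 1], total = 2
  t=13: active resources = [1], total = 1
Peak resource demand = 9

9


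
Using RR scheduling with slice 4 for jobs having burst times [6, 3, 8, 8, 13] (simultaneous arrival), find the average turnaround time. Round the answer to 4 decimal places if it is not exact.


Time quantum = 4
Execution trace:
  J1 runs 4 units, time = 4
  J2 runs 3 units, time = 7
  J3 runs 4 units, time = 11
  J4 runs 4 units, time = 15
  J5 runs 4 units, time = 19
  J1 runs 2 units, time = 21
  J3 runs 4 units, time = 25
  J4 runs 4 units, time = 29
  J5 runs 4 units, time = 33
  J5 runs 4 units, time = 37
  J5 runs 1 units, time = 38
Finish times: [21, 7, 25, 29, 38]
Average turnaround = 120/5 = 24.0

24.0


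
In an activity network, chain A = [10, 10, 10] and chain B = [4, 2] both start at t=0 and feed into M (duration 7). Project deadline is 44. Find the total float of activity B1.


Forward pass: ES(B1) = sum of predecessors on chain B = 0
EF = ES + duration = 0 + 4 = 4
Backward pass: LF(M) = deadline = 44; LS(M) = 44 - 7 = 37
LF(B1) = LS(M) - sum(successors on chain B) = 37 - 2 = 35
LS = LF - duration = 35 - 4 = 31
Total float = LS - ES = 31 - 0 = 31

31


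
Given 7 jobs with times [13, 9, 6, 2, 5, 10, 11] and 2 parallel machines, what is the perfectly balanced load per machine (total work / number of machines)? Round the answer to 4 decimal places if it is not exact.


Total processing time = 13 + 9 + 6 + 2 + 5 + 10 + 11 = 56
Number of machines = 2
Ideal balanced load = 56 / 2 = 28.0

28.0


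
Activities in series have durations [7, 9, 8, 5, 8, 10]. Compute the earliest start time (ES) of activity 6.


Activity 6 starts after activities 1 through 5 complete.
Predecessor durations: [7, 9, 8, 5, 8]
ES = 7 + 9 + 8 + 5 + 8 = 37

37


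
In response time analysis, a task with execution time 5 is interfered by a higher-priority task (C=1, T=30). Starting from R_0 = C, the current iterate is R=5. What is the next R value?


R_next = C + ceil(R_prev / T_hp) * C_hp
ceil(5 / 30) = ceil(0.1667) = 1
Interference = 1 * 1 = 1
R_next = 5 + 1 = 6

6


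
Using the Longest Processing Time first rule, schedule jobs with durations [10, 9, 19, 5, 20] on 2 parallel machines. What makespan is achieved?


Sort jobs in decreasing order (LPT): [20, 19, 10, 9, 5]
Assign each job to the least loaded machine:
  Machine 1: jobs [20, 9, 5], load = 34
  Machine 2: jobs [19, 10], load = 29
Makespan = max load = 34

34


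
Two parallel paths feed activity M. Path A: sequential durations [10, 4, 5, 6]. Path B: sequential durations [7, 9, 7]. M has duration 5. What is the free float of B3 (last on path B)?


ES(B3) = sum of predecessors on chain B = 16
EF(B3) = ES + duration = 16 + 7 = 23
Successor of B3 is M. ES(M) = max(sum(A), sum(B)) = max(25, 23) = 25
Free float = ES(successor) - EF(current) = 25 - 23 = 2

2


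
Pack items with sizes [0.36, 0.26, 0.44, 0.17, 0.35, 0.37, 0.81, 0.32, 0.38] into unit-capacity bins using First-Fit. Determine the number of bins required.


Place items sequentially using First-Fit:
  Item 0.36 -> new Bin 1
  Item 0.26 -> Bin 1 (now 0.62)
  Item 0.44 -> new Bin 2
  Item 0.17 -> Bin 1 (now 0.79)
  Item 0.35 -> Bin 2 (now 0.79)
  Item 0.37 -> new Bin 3
  Item 0.81 -> new Bin 4
  Item 0.32 -> Bin 3 (now 0.69)
  Item 0.38 -> new Bin 5
Total bins used = 5

5


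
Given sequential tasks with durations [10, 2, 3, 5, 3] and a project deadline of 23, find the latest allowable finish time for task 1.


LF(activity 1) = deadline - sum of successor durations
Successors: activities 2 through 5 with durations [2, 3, 5, 3]
Sum of successor durations = 13
LF = 23 - 13 = 10

10


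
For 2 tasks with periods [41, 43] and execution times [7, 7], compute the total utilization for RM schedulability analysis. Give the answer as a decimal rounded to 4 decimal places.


Compute individual utilizations (exact fractions):
  Task 1: C/T = 7/41 (approx. 0.1707)
  Task 2: C/T = 7/43 (approx. 0.1628)
Total utilization U = 7/41 + 7/43 = 588/1763
Rounded to 4 decimal places: U = 0.3335
RM (Liu & Layland) bound for 2 tasks = 0.828427; compare with U = 588/1763 (approx. 0.333522)
U <= bound, so schedulable by RM sufficient condition.

0.3335


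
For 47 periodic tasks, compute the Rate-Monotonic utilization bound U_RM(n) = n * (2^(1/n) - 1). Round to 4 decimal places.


Compute 2^(1/47) = 1.0148570979
Subtract 1: 1.0148570979 - 1 = 0.0148570979
Multiply by n: 47 * 0.0148570979 = 0.6982836013
Round to 4 dp: 0.6983

0.6983


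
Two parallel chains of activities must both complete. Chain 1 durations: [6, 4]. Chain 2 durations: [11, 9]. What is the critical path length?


Path A total = 6 + 4 = 10
Path B total = 11 + 9 = 20
Critical path = longest path = max(10, 20) = 20

20


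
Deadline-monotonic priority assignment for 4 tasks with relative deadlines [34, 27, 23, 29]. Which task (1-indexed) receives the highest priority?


Sort tasks by relative deadline (ascending):
  Task 3: deadline = 23
  Task 2: deadline = 27
  Task 4: deadline = 29
  Task 1: deadline = 34
Priority order (highest first): [3, 2, 4, 1]
Highest priority task = 3

3


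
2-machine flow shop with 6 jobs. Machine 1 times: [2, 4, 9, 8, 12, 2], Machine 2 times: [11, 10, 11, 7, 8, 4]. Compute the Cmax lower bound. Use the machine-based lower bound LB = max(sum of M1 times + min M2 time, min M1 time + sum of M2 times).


LB1 = sum(M1 times) + min(M2 times) = 37 + 4 = 41
LB2 = min(M1 times) + sum(M2 times) = 2 + 51 = 53
Lower bound = max(LB1, LB2) = max(41, 53) = 53

53


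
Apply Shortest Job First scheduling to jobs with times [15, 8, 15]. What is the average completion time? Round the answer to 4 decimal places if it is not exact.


SJF order (ascending): [8, 15, 15]
Completion times:
  Job 1: burst=8, C=8
  Job 2: burst=15, C=23
  Job 3: burst=15, C=38
Average completion = 69/3 = 23.0

23.0


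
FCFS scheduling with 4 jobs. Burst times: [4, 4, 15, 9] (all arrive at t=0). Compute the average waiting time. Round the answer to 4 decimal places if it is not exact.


FCFS order (as given): [4, 4, 15, 9]
Waiting times:
  Job 1: wait = 0
  Job 2: wait = 4
  Job 3: wait = 8
  Job 4: wait = 23
Sum of waiting times = 35
Average waiting time = 35/4 = 8.75

8.75


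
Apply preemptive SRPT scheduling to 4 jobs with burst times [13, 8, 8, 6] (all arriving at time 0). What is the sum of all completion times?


Since all jobs arrive at t=0, SRPT equals SPT ordering.
SPT order: [6, 8, 8, 13]
Completion times:
  Job 1: p=6, C=6
  Job 2: p=8, C=14
  Job 3: p=8, C=22
  Job 4: p=13, C=35
Total completion time = 6 + 14 + 22 + 35 = 77

77


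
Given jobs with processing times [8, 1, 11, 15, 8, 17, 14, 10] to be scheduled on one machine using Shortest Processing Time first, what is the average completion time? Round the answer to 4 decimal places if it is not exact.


Sort jobs by processing time (SPT order): [1, 8, 8, 10, 11, 14, 15, 17]
Compute completion times sequentially:
  Job 1: processing = 1, completes at 1
  Job 2: processing = 8, completes at 9
  Job 3: processing = 8, completes at 17
  Job 4: processing = 10, completes at 27
  Job 5: processing = 11, completes at 38
  Job 6: processing = 14, completes at 52
  Job 7: processing = 15, completes at 67
  Job 8: processing = 17, completes at 84
Sum of completion times = 295
Average completion time = 295/8 = 36.875

36.875


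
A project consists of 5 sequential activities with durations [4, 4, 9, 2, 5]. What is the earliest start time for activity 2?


Activity 2 starts after activities 1 through 1 complete.
Predecessor durations: [4]
ES = 4 = 4

4


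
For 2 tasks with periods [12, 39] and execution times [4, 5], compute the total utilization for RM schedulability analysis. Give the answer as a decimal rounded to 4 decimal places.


Compute individual utilizations (exact fractions):
  Task 1: C/T = 4/12 = 1/3 (approx. 0.3333)
  Task 2: C/T = 5/39 (approx. 0.1282)
Total utilization U = 1/3 + 5/39 = 6/13
Rounded to 4 decimal places: U = 0.4615
RM (Liu & Layland) bound for 2 tasks = 0.828427; compare with U = 6/13 (approx. 0.461538)
U <= bound, so schedulable by RM sufficient condition.

0.4615


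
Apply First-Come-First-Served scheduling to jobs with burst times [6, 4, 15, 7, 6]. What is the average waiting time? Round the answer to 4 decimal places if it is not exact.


FCFS order (as given): [6, 4, 15, 7, 6]
Waiting times:
  Job 1: wait = 0
  Job 2: wait = 6
  Job 3: wait = 10
  Job 4: wait = 25
  Job 5: wait = 32
Sum of waiting times = 73
Average waiting time = 73/5 = 14.6

14.6


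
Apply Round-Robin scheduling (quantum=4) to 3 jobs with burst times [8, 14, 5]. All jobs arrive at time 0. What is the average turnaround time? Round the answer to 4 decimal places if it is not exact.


Time quantum = 4
Execution trace:
  J1 runs 4 units, time = 4
  J2 runs 4 units, time = 8
  J3 runs 4 units, time = 12
  J1 runs 4 units, time = 16
  J2 runs 4 units, time = 20
  J3 runs 1 units, time = 21
  J2 runs 4 units, time = 25
  J2 runs 2 units, time = 27
Finish times: [16, 27, 21]
Average turnaround = 64/3 = 21.3333

21.3333


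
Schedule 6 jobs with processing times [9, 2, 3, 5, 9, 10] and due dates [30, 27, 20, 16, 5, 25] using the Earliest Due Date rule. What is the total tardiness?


Sort by due date (EDD order): [(9, 5), (5, 16), (3, 20), (10, 25), (2, 27), (9, 30)]
Compute completion times and tardiness:
  Job 1: p=9, d=5, C=9, tardiness=max(0,9-5)=4
  Job 2: p=5, d=16, C=14, tardiness=max(0,14-16)=0
  Job 3: p=3, d=20, C=17, tardiness=max(0,17-20)=0
  Job 4: p=10, d=25, C=27, tardiness=max(0,27-25)=2
  Job 5: p=2, d=27, C=29, tardiness=max(0,29-27)=2
  Job 6: p=9, d=30, C=38, tardiness=max(0,38-30)=8
Total tardiness = 16

16


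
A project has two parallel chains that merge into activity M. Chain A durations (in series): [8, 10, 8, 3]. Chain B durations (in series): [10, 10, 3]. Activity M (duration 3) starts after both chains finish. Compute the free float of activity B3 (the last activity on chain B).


ES(B3) = sum of predecessors on chain B = 20
EF(B3) = ES + duration = 20 + 3 = 23
Successor of B3 is M. ES(M) = max(sum(A), sum(B)) = max(29, 23) = 29
Free float = ES(successor) - EF(current) = 29 - 23 = 6

6


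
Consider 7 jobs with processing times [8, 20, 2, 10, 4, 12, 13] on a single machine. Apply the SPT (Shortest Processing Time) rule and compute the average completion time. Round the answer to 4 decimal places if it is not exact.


Sort jobs by processing time (SPT order): [2, 4, 8, 10, 12, 13, 20]
Compute completion times sequentially:
  Job 1: processing = 2, completes at 2
  Job 2: processing = 4, completes at 6
  Job 3: processing = 8, completes at 14
  Job 4: processing = 10, completes at 24
  Job 5: processing = 12, completes at 36
  Job 6: processing = 13, completes at 49
  Job 7: processing = 20, completes at 69
Sum of completion times = 200
Average completion time = 200/7 = 28.5714

28.5714


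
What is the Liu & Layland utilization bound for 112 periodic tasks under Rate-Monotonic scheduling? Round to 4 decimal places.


Compute 2^(1/112) = 1.0062080044
Subtract 1: 1.0062080044 - 1 = 0.0062080044
Multiply by n: 112 * 0.0062080044 = 0.6952964928
Round to 4 dp: 0.6953

0.6953


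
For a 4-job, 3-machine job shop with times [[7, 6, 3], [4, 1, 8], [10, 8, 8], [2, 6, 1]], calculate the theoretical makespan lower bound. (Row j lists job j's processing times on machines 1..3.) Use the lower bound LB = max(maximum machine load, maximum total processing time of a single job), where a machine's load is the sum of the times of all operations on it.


Machine loads:
  Machine 1: 7 + 4 + 10 + 2 = 23
  Machine 2: 6 + 1 + 8 + 6 = 21
  Machine 3: 3 + 8 + 8 + 1 = 20
Max machine load = 23
Job totals:
  Job 1: 16
  Job 2: 13
  Job 3: 26
  Job 4: 9
Max job total = 26
Lower bound = max(23, 26) = 26

26


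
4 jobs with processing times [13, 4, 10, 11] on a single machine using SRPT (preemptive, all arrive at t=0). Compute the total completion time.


Since all jobs arrive at t=0, SRPT equals SPT ordering.
SPT order: [4, 10, 11, 13]
Completion times:
  Job 1: p=4, C=4
  Job 2: p=10, C=14
  Job 3: p=11, C=25
  Job 4: p=13, C=38
Total completion time = 4 + 14 + 25 + 38 = 81

81


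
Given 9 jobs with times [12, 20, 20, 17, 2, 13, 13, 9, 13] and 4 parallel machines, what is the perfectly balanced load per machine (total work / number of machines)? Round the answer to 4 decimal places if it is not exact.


Total processing time = 12 + 20 + 20 + 17 + 2 + 13 + 13 + 9 + 13 = 119
Number of machines = 4
Ideal balanced load = 119 / 4 = 29.75

29.75


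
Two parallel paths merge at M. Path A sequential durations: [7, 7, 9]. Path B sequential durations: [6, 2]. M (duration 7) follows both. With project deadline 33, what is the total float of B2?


Forward pass: ES(B2) = sum of predecessors on chain B = 6
EF = ES + duration = 6 + 2 = 8
Backward pass: LF(M) = deadline = 33; LS(M) = 33 - 7 = 26
LF(B2) = LS(M) - sum(successors on chain B) = 26 - 0 = 26
LS = LF - duration = 26 - 2 = 24
Total float = LS - ES = 24 - 6 = 18

18


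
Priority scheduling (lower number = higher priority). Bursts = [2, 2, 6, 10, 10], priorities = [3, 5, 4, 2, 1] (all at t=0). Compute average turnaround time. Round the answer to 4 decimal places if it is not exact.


Sort by priority (ascending = highest first):
Order: [(1, 10), (2, 10), (3, 2), (4, 6), (5, 2)]
Completion times:
  Priority 1, burst=10, C=10
  Priority 2, burst=10, C=20
  Priority 3, burst=2, C=22
  Priority 4, burst=6, C=28
  Priority 5, burst=2, C=30
Average turnaround = 110/5 = 22.0

22.0


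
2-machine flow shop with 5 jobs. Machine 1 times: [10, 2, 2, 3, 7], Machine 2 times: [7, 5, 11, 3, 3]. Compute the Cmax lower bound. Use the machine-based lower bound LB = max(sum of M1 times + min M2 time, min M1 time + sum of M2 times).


LB1 = sum(M1 times) + min(M2 times) = 24 + 3 = 27
LB2 = min(M1 times) + sum(M2 times) = 2 + 29 = 31
Lower bound = max(LB1, LB2) = max(27, 31) = 31

31


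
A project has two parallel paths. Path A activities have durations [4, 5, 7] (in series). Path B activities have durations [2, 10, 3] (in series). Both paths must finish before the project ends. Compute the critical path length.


Path A total = 4 + 5 + 7 = 16
Path B total = 2 + 10 + 3 = 15
Critical path = longest path = max(16, 15) = 16

16


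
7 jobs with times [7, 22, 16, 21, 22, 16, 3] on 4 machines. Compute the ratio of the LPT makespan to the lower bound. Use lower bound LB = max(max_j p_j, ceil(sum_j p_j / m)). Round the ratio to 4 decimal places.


LPT order: [22, 22, 21, 16, 16, 7, 3]
Machine loads after assignment: [25, 22, 28, 32]
LPT makespan = 32
Lower bound = max(max_job, ceil(total/4)) = max(22, 27) = 27
Ratio = 32 / 27 = 1.1852

1.1852


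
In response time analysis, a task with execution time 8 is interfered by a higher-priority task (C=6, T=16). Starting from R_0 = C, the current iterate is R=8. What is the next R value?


R_next = C + ceil(R_prev / T_hp) * C_hp
ceil(8 / 16) = ceil(0.5) = 1
Interference = 1 * 6 = 6
R_next = 8 + 6 = 14

14


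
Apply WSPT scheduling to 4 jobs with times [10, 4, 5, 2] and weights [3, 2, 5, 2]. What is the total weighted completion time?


Compute p/w ratios and sort ascending (WSPT): [(5, 5), (2, 2), (4, 2), (10, 3)]
Compute weighted completion times:
  Job (p=5,w=5): C=5, w*C=5*5=25
  Job (p=2,w=2): C=7, w*C=2*7=14
  Job (p=4,w=2): C=11, w*C=2*11=22
  Job (p=10,w=3): C=21, w*C=3*21=63
Total weighted completion time = 124

124


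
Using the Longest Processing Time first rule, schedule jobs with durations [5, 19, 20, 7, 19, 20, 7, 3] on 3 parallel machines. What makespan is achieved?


Sort jobs in decreasing order (LPT): [20, 20, 19, 19, 7, 7, 5, 3]
Assign each job to the least loaded machine:
  Machine 1: jobs [20, 7, 5], load = 32
  Machine 2: jobs [20, 7, 3], load = 30
  Machine 3: jobs [19, 19], load = 38
Makespan = max load = 38

38


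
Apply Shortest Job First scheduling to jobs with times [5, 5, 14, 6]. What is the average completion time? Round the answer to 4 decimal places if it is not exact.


SJF order (ascending): [5, 5, 6, 14]
Completion times:
  Job 1: burst=5, C=5
  Job 2: burst=5, C=10
  Job 3: burst=6, C=16
  Job 4: burst=14, C=30
Average completion = 61/4 = 15.25

15.25


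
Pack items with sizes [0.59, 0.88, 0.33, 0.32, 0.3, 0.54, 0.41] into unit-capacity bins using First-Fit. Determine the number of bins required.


Place items sequentially using First-Fit:
  Item 0.59 -> new Bin 1
  Item 0.88 -> new Bin 2
  Item 0.33 -> Bin 1 (now 0.92)
  Item 0.32 -> new Bin 3
  Item 0.3 -> Bin 3 (now 0.62)
  Item 0.54 -> new Bin 4
  Item 0.41 -> Bin 4 (now 0.95)
Total bins used = 4

4


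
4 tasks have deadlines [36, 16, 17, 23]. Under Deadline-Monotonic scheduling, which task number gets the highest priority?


Sort tasks by relative deadline (ascending):
  Task 2: deadline = 16
  Task 3: deadline = 17
  Task 4: deadline = 23
  Task 1: deadline = 36
Priority order (highest first): [2, 3, 4, 1]
Highest priority task = 2

2


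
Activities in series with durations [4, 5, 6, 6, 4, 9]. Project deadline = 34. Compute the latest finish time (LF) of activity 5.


LF(activity 5) = deadline - sum of successor durations
Successors: activities 6 through 6 with durations [9]
Sum of successor durations = 9
LF = 34 - 9 = 25

25


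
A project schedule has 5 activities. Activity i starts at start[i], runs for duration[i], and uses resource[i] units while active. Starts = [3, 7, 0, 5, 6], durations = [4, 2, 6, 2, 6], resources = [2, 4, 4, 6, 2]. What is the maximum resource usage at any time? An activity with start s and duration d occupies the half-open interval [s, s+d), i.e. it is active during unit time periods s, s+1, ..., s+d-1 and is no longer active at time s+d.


Each activity i is active on [start_i, start_i + duration_i).
Compute total resource usage per time slot:
  t=0: active resources = [4], total = 4
  t=1: active resources = [4], total = 4
  t=2: active resources = [4], total = 4
  t=3: active resources = [2, 4], total = 6
  t=4: active resources = [2, 4], total = 6
  t=5: active resources = [2, 4, 6], total = 12
  t=6: active resources = [2, 6, 2], total = 10
  t=7: active resources = [4, 2], total = 6
  t=8: active resources = [4, 2], total = 6
  t=9: active resources = [2], total = 2
  t=10: active resources = [2], total = 2
  t=11: active resources = [2], total = 2
Peak resource demand = 12

12


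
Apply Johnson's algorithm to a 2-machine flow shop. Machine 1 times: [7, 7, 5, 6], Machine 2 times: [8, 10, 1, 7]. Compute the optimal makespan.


Apply Johnson's rule:
  Group 1 (a <= b): [(4, 6, 7), (1, 7, 8), (2, 7, 10)]
  Group 2 (a > b): [(3, 5, 1)]
Optimal job order: [4, 1, 2, 3]
Schedule:
  Job 4: M1 done at 6, M2 done at 13
  Job 1: M1 done at 13, M2 done at 21
  Job 2: M1 done at 20, M2 done at 31
  Job 3: M1 done at 25, M2 done at 32
Makespan = 32

32


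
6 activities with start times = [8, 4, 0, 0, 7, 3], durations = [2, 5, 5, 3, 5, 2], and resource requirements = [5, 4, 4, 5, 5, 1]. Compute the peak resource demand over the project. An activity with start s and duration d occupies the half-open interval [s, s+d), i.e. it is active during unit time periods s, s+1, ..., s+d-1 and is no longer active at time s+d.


Each activity i is active on [start_i, start_i + duration_i).
Compute total resource usage per time slot:
  t=0: active resources = [4, 5], total = 9
  t=1: active resources = [4, 5], total = 9
  t=2: active resources = [4, 5], total = 9
  t=3: active resources = [4, 1], total = 5
  t=4: active resources = [4, 4, 1], total = 9
  t=5: active resources = [4], total = 4
  t=6: active resources = [4], total = 4
  t=7: active resources = [4, 5], total = 9
  t=8: active resources = [5, 4, 5], total = 14
  t=9: active resources = [5, 5], total = 10
  t=10: active resources = [5], total = 5
  t=11: active resources = [5], total = 5
Peak resource demand = 14

14


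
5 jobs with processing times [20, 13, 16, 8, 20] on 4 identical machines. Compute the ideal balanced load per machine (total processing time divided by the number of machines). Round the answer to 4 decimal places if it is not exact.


Total processing time = 20 + 13 + 16 + 8 + 20 = 77
Number of machines = 4
Ideal balanced load = 77 / 4 = 19.25

19.25


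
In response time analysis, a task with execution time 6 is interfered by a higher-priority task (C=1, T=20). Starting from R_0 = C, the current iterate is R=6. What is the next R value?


R_next = C + ceil(R_prev / T_hp) * C_hp
ceil(6 / 20) = ceil(0.3) = 1
Interference = 1 * 1 = 1
R_next = 6 + 1 = 7

7


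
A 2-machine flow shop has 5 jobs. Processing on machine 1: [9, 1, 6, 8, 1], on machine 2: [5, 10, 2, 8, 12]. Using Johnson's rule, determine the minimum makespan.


Apply Johnson's rule:
  Group 1 (a <= b): [(2, 1, 10), (5, 1, 12), (4, 8, 8)]
  Group 2 (a > b): [(1, 9, 5), (3, 6, 2)]
Optimal job order: [2, 5, 4, 1, 3]
Schedule:
  Job 2: M1 done at 1, M2 done at 11
  Job 5: M1 done at 2, M2 done at 23
  Job 4: M1 done at 10, M2 done at 31
  Job 1: M1 done at 19, M2 done at 36
  Job 3: M1 done at 25, M2 done at 38
Makespan = 38

38
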